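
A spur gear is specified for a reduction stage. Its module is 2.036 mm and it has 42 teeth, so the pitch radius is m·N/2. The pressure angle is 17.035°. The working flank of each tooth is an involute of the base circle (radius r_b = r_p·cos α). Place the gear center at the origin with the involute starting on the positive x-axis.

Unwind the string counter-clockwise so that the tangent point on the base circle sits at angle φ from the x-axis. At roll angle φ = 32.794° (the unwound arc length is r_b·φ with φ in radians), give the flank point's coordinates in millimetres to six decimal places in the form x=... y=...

x=47.037765 y=2.472359

pitch radius r_p = m·N/2 = 2.036·42/2 = 42.756000
base radius r_b = r_p·cos α = 42.756000·cos 17.035° = 40.880122
roll angle φ = 32.794° = 0.57236327 rad
x = r_b·(cos φ + φ·sin φ) = 40.880122·(0.84062333 + 0.57236327·0.54162018) = 47.037765
y = r_b·(sin φ − φ·cos φ) = 40.880122·(0.54162018 − 0.57236327·0.84062333) = 2.472359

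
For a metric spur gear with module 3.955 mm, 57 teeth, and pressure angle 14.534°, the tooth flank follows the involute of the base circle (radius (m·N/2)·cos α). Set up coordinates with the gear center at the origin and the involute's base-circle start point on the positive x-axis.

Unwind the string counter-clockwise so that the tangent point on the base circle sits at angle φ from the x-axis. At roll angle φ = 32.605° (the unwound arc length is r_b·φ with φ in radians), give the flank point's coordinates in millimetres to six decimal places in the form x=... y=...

pitch radius r_p = m·N/2 = 3.955·57/2 = 112.717500
base radius r_b = r_p·cos α = 112.717500·cos 14.534° = 109.110415
roll angle φ = 32.605° = 0.56906460 rad
x = r_b·(cos φ + φ·sin φ) = 109.110415·(0.84240538 + 0.56906460·0.53884430) = 125.372514
y = r_b·(sin φ − φ·cos φ) = 109.110415·(0.53884430 − 0.56906460·0.84240538) = 6.487838

x=125.372514 y=6.487838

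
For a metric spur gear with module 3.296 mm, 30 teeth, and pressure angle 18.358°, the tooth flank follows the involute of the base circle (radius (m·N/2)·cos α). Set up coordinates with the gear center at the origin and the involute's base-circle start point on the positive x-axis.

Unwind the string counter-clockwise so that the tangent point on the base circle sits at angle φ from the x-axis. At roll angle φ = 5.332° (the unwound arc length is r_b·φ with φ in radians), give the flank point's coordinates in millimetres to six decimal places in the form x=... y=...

pitch radius r_p = m·N/2 = 3.296·30/2 = 49.440000
base radius r_b = r_p·cos α = 49.440000·cos 18.358° = 46.923857
roll angle φ = 5.332° = 0.09306096 rad
x = r_b·(cos φ + φ·sin φ) = 46.923857·(0.99567295 + 0.09306096·0.09292669) = 47.126606
y = r_b·(sin φ − φ·cos φ) = 46.923857·(0.09292669 − 0.09306096·0.99567295) = 0.012595

x=47.126606 y=0.012595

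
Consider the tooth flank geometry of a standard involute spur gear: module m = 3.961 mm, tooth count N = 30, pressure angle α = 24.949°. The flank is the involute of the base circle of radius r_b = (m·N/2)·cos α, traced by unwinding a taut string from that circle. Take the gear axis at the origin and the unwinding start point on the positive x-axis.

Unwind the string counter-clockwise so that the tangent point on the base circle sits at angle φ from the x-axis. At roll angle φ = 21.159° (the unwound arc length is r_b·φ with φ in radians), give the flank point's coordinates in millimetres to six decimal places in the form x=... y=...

pitch radius r_p = m·N/2 = 3.961·30/2 = 59.415000
base radius r_b = r_p·cos α = 59.415000·cos 24.949° = 53.870607
roll angle φ = 21.159° = 0.36929422 rad
x = r_b·(cos φ + φ·sin φ) = 53.870607·(0.93258234 + 0.36929422·0.36095732) = 57.419698
y = r_b·(sin φ − φ·cos φ) = 53.870607·(0.36095732 − 0.36929422·0.93258234) = 0.892100

x=57.419698 y=0.892100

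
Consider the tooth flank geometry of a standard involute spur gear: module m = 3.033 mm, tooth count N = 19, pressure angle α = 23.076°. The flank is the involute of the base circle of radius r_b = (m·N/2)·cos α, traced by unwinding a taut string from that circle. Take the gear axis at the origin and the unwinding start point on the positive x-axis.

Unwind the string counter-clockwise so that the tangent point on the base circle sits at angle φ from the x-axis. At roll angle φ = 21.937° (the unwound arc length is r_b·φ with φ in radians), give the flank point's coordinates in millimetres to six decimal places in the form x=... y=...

x=28.380310 y=0.488697

pitch radius r_p = m·N/2 = 3.033·19/2 = 28.813500
base radius r_b = r_p·cos α = 28.813500·cos 23.076° = 26.508010
roll angle φ = 21.937° = 0.38287288 rad
x = r_b·(cos φ + φ·sin φ) = 26.508010·(0.92759520 + 0.38287288·0.37358688) = 28.380310
y = r_b·(sin φ − φ·cos φ) = 26.508010·(0.37358688 − 0.38287288·0.92759520) = 0.488697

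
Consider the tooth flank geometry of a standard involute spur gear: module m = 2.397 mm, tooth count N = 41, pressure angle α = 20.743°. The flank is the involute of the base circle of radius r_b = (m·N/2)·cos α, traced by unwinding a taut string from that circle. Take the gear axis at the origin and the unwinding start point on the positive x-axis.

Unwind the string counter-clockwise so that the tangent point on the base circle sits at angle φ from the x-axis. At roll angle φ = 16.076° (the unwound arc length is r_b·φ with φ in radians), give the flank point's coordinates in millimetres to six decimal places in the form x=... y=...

pitch radius r_p = m·N/2 = 2.397·41/2 = 49.138500
base radius r_b = r_p·cos α = 49.138500·cos 20.743° = 45.953268
roll angle φ = 16.076° = 0.28057913 rad
x = r_b·(cos φ + φ·sin φ) = 45.953268·(0.96089523 + 0.28057913·0.27691218) = 47.726651
y = r_b·(sin φ − φ·cos φ) = 45.953268·(0.27691218 − 0.28057913·0.96089523) = 0.335690

x=47.726651 y=0.335690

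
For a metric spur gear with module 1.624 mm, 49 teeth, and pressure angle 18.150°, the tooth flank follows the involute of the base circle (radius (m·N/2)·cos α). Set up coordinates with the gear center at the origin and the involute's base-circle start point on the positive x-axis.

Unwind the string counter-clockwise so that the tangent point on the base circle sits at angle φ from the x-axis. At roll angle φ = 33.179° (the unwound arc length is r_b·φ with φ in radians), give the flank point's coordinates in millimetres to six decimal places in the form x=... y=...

pitch radius r_p = m·N/2 = 1.624·49/2 = 39.788000
base radius r_b = r_p·cos α = 39.788000·cos 18.150° = 37.808318
roll angle φ = 33.179° = 0.57908279 rad
x = r_b·(cos φ + φ·sin φ) = 37.808318·(0.83696495 + 0.57908279·0.54725650) = 43.625951
y = r_b·(sin φ − φ·cos φ) = 37.808318·(0.54725650 − 0.57908279·0.83696495) = 2.366215

x=43.625951 y=2.366215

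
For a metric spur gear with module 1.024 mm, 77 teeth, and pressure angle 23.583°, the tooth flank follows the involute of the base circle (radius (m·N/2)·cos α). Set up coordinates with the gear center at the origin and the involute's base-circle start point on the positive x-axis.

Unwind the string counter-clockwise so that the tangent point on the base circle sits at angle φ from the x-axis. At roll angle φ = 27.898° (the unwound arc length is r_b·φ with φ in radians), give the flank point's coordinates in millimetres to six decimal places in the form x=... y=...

pitch radius r_p = m·N/2 = 1.024·77/2 = 39.424000
base radius r_b = r_p·cos α = 39.424000·cos 23.583° = 36.131366
roll angle φ = 27.898° = 0.48691195 rad
x = r_b·(cos φ + φ·sin φ) = 36.131366·(0.88378196 + 0.48691195·0.46789896) = 40.163899
y = r_b·(sin φ − φ·cos φ) = 36.131366·(0.46789896 − 0.48691195·0.88378196) = 1.357635

x=40.163899 y=1.357635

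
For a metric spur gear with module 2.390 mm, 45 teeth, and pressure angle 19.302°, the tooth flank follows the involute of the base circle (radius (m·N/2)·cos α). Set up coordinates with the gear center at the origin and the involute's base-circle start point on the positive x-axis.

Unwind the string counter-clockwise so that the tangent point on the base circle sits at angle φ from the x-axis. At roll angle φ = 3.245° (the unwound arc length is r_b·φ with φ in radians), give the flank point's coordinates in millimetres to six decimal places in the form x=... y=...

x=50.833608 y=0.003072

pitch radius r_p = m·N/2 = 2.390·45/2 = 53.775000
base radius r_b = r_p·cos α = 53.775000·cos 19.302° = 50.752276
roll angle φ = 3.245° = 0.05663593 rad
x = r_b·(cos φ + φ·sin φ) = 50.752276·(0.99839661 + 0.05663593·0.05660566) = 50.833608
y = r_b·(sin φ − φ·cos φ) = 50.752276·(0.05660566 − 0.05663593·0.99839661) = 0.003072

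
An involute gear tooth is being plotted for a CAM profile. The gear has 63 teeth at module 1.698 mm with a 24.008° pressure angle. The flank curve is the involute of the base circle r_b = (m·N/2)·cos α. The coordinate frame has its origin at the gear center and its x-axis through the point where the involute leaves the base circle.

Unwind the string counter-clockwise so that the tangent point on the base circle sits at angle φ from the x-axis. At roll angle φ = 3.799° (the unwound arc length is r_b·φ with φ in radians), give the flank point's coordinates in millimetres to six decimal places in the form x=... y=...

x=48.967052 y=0.004745

pitch radius r_p = m·N/2 = 1.698·63/2 = 53.487000
base radius r_b = r_p·cos α = 53.487000·cos 24.008° = 48.859768
roll angle φ = 3.799° = 0.06630506 rad
x = r_b·(cos φ + φ·sin φ) = 48.859768·(0.99780262 + 0.06630506·0.06625649) = 48.967052
y = r_b·(sin φ − φ·cos φ) = 48.859768·(0.06625649 − 0.06630506·0.99780262) = 0.004745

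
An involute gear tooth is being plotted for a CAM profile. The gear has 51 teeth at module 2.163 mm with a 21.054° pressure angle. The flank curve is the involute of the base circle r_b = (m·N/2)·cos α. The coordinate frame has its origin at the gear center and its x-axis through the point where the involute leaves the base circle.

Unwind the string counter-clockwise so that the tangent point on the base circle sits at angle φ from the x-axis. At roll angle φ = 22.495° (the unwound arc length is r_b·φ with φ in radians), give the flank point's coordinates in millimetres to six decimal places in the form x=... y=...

pitch radius r_p = m·N/2 = 2.163·51/2 = 55.156500
base radius r_b = r_p·cos α = 55.156500·cos 21.054° = 51.474377
roll angle φ = 22.495° = 0.39261182 rad
x = r_b·(cos φ + φ·sin φ) = 51.474377·(0.92391292 + 0.39261182·0.38260281) = 55.290034
y = r_b·(sin φ − φ·cos φ) = 51.474377·(0.38260281 − 0.39261182·0.92391292) = 1.022470

x=55.290034 y=1.022470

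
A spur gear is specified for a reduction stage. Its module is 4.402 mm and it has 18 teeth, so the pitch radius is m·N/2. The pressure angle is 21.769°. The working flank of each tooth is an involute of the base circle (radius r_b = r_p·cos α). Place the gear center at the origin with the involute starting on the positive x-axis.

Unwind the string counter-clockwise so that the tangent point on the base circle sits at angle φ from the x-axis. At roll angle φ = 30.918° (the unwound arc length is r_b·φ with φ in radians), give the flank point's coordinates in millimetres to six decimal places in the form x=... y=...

x=41.765851 y=1.871576

pitch radius r_p = m·N/2 = 4.402·18/2 = 39.618000
base radius r_b = r_p·cos α = 39.618000·cos 21.769° = 36.792707
roll angle φ = 30.918° = 0.53962090 rad
x = r_b·(cos φ + φ·sin φ) = 36.792707·(0.85790353 + 0.53962090·0.51381080) = 41.765851
y = r_b·(sin φ − φ·cos φ) = 36.792707·(0.51381080 − 0.53962090·0.85790353) = 1.871576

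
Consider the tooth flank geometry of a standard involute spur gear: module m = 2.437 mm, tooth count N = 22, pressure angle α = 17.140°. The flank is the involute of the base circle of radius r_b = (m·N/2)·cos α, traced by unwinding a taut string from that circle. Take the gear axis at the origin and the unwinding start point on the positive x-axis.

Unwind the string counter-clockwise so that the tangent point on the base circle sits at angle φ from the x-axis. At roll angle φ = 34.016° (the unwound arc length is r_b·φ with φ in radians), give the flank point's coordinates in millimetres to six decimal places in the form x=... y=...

pitch radius r_p = m·N/2 = 2.437·22/2 = 26.807000
base radius r_b = r_p·cos α = 26.807000·cos 17.140° = 25.616434
roll angle φ = 34.016° = 0.59369120 rad
x = r_b·(cos φ + φ·sin φ) = 25.616434·(0.82888138 + 0.59369120·0.55942439) = 29.740852
y = r_b·(sin φ − φ·cos φ) = 25.616434·(0.55942439 − 0.59369120·0.82888138) = 1.724622

x=29.740852 y=1.724622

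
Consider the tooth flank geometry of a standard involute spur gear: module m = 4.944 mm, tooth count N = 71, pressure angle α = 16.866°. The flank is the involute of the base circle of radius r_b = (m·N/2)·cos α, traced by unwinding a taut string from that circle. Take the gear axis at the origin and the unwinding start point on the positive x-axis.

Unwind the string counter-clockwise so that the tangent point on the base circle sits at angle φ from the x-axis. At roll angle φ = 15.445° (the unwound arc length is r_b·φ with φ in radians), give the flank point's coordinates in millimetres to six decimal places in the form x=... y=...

x=173.954670 y=1.088749

pitch radius r_p = m·N/2 = 4.944·71/2 = 175.512000
base radius r_b = r_p·cos α = 175.512000·cos 16.866° = 167.962513
roll angle φ = 15.445° = 0.26956610 rad
x = r_b·(cos φ + φ·sin φ) = 167.962513·(0.96388654 + 0.26956610·0.26631323) = 173.954670
y = r_b·(sin φ − φ·cos φ) = 167.962513·(0.26631323 − 0.26956610·0.96388654) = 1.088749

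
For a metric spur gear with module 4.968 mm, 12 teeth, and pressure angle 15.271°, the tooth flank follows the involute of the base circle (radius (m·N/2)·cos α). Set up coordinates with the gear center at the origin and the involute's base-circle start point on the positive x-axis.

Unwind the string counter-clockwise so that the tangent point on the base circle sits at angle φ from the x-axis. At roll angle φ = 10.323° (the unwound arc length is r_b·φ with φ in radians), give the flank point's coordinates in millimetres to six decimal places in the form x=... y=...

pitch radius r_p = m·N/2 = 4.968·12/2 = 29.808000
base radius r_b = r_p·cos α = 29.808000·cos 15.271° = 28.755505
roll angle φ = 10.323° = 0.18017034 rad
x = r_b·(cos φ + φ·sin φ) = 28.755505·(0.98381318 + 0.18017034·0.17919716) = 29.218445
y = r_b·(sin φ − φ·cos φ) = 28.755505·(0.17919716 − 0.18017034·0.98381318) = 0.055878

x=29.218445 y=0.055878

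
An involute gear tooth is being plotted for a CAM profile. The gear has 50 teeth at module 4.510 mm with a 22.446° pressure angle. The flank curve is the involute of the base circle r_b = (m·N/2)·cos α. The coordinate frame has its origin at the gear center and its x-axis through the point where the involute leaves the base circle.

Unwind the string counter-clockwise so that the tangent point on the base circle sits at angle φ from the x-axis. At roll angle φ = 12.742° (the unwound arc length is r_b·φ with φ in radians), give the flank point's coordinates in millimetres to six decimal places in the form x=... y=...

x=106.753184 y=0.380168

pitch radius r_p = m·N/2 = 4.510·50/2 = 112.750000
base radius r_b = r_p·cos α = 112.750000·cos 22.446° = 104.208037
roll angle φ = 12.742° = 0.22238985 rad
x = r_b·(cos φ + φ·sin φ) = 104.208037·(0.97537313 + 0.22238985·0.22056125) = 106.753184
y = r_b·(sin φ − φ·cos φ) = 104.208037·(0.22056125 − 0.22238985·0.97537313) = 0.380168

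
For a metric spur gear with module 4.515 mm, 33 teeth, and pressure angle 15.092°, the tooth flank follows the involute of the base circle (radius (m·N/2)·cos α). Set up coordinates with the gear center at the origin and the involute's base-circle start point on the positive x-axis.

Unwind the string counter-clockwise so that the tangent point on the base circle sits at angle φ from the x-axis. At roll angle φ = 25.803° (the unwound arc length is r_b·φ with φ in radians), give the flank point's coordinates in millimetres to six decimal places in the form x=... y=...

pitch radius r_p = m·N/2 = 4.515·33/2 = 74.497500
base radius r_b = r_p·cos α = 74.497500·cos 15.092° = 71.928006
roll angle φ = 25.803° = 0.45034731 rad
x = r_b·(cos φ + φ·sin φ) = 71.928006·(0.90029598 + 0.45034731·0.43527824) = 78.856282
y = r_b·(sin φ − φ·cos φ) = 71.928006·(0.43527824 − 0.45034731·0.90029598) = 2.145783

x=78.856282 y=2.145783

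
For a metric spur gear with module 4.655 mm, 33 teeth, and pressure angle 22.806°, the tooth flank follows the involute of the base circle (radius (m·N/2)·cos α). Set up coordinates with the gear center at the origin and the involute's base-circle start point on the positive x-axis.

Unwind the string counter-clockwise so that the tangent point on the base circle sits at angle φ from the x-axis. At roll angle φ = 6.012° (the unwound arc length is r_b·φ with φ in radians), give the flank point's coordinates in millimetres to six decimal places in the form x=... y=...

pitch radius r_p = m·N/2 = 4.655·33/2 = 76.807500
base radius r_b = r_p·cos α = 76.807500·cos 22.806° = 70.802887
roll angle φ = 6.012° = 0.10492919 rad
x = r_b·(cos φ + φ·sin φ) = 70.802887·(0.99449998 + 0.10492919·0.10473675) = 71.191589
y = r_b·(sin φ − φ·cos φ) = 70.802887·(0.10473675 − 0.10492919·0.99449998) = 0.027236

x=71.191589 y=0.027236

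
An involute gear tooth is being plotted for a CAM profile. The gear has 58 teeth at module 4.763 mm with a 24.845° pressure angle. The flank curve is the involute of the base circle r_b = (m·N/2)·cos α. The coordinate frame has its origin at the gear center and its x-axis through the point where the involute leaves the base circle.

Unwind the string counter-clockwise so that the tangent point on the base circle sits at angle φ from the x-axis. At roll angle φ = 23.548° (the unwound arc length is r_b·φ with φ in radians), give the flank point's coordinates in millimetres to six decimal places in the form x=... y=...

x=135.486212 y=2.851803

pitch radius r_p = m·N/2 = 4.763·58/2 = 138.127000
base radius r_b = r_p·cos α = 138.127000·cos 24.845° = 125.343037
roll angle φ = 23.548° = 0.41099013 rad
x = r_b·(cos φ + φ·sin φ) = 125.343037·(0.91672570 + 0.41099013·0.39951720) = 135.486212
y = r_b·(sin φ − φ·cos φ) = 125.343037·(0.39951720 − 0.41099013·0.91672570) = 2.851803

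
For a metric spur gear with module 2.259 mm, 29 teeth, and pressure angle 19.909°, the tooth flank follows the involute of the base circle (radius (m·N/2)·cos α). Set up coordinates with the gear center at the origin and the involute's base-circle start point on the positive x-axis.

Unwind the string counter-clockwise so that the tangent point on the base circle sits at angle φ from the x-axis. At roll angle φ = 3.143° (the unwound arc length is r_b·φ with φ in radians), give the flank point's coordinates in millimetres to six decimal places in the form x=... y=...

x=30.844159 y=0.001694

pitch radius r_p = m·N/2 = 2.259·29/2 = 32.755500
base radius r_b = r_p·cos α = 32.755500·cos 19.909° = 30.797856
roll angle φ = 3.143° = 0.05485570 rad
x = r_b·(cos φ + φ·sin φ) = 30.797856·(0.99849580 + 0.05485570·0.05482819) = 30.844159
y = r_b·(sin φ − φ·cos φ) = 30.797856·(0.05482819 − 0.05485570·0.99849580) = 0.001694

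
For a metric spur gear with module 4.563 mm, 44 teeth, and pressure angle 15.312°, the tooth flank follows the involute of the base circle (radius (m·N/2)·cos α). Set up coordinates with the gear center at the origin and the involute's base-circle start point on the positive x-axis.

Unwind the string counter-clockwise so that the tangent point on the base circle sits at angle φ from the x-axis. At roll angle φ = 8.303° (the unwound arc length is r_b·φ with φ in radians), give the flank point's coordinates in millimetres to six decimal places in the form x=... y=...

x=97.833829 y=0.098012

pitch radius r_p = m·N/2 = 4.563·44/2 = 100.386000
base radius r_b = r_p·cos α = 100.386000·cos 15.312° = 96.822511
roll angle φ = 8.303° = 0.14491469 rad
x = r_b·(cos φ + φ·sin φ) = 96.822511·(0.98951823 + 0.14491469·0.14440801) = 97.833829
y = r_b·(sin φ − φ·cos φ) = 96.822511·(0.14440801 − 0.14491469·0.98951823) = 0.098012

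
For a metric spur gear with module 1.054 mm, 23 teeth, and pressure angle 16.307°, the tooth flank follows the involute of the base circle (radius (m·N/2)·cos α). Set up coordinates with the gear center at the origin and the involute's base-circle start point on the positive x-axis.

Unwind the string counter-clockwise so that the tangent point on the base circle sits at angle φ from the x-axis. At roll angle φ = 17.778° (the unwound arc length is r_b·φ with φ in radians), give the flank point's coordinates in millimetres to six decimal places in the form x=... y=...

x=12.179988 y=0.114730

pitch radius r_p = m·N/2 = 1.054·23/2 = 12.121000
base radius r_b = r_p·cos α = 12.121000·cos 16.307° = 11.633384
roll angle φ = 17.778° = 0.31028463 rad
x = r_b·(cos φ + φ·sin φ) = 11.633384·(0.95224670 + 0.31028463·0.30532969) = 12.179988
y = r_b·(sin φ − φ·cos φ) = 11.633384·(0.30532969 − 0.31028463·0.95224670) = 0.114730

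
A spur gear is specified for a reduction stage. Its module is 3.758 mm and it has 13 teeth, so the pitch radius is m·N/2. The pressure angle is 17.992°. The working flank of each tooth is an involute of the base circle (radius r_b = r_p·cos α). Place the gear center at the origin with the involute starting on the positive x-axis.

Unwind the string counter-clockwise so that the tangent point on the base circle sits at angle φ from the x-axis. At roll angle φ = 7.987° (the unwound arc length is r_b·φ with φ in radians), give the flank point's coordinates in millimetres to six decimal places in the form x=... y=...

x=23.457145 y=0.020937

pitch radius r_p = m·N/2 = 3.758·13/2 = 24.427000
base radius r_b = r_p·cos α = 24.427000·cos 17.992° = 23.232511
roll angle φ = 7.987° = 0.13939945 rad
x = r_b·(cos φ + φ·sin φ) = 23.232511·(0.99029962 + 0.13939945·0.13894841) = 23.457145
y = r_b·(sin φ − φ·cos φ) = 23.232511·(0.13894841 − 0.13939945·0.99029962) = 0.020937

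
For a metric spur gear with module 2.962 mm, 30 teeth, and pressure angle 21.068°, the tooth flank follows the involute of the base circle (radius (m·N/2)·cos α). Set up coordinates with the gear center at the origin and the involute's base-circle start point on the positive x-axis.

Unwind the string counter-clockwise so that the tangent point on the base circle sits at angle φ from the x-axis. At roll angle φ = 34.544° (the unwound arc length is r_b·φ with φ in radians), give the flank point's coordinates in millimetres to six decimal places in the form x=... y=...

x=48.324281 y=2.920043

pitch radius r_p = m·N/2 = 2.962·30/2 = 44.430000
base radius r_b = r_p·cos α = 44.430000·cos 21.068° = 41.460052
roll angle φ = 34.544° = 0.60290654 rad
x = r_b·(cos φ + φ·sin φ) = 41.460052·(0.82369098 + 0.60290654·0.56703895) = 48.324281
y = r_b·(sin φ − φ·cos φ) = 41.460052·(0.56703895 − 0.60290654·0.82369098) = 2.920043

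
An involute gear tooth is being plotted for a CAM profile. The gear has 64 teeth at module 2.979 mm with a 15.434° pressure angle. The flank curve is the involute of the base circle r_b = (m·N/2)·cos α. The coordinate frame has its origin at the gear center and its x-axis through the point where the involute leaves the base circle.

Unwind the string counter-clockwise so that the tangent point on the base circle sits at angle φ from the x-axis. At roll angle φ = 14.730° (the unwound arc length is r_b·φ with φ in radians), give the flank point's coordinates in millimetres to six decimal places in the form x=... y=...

x=94.876940 y=0.517030

pitch radius r_p = m·N/2 = 2.979·64/2 = 95.328000
base radius r_b = r_p·cos α = 95.328000·cos 15.434° = 91.890248
roll angle φ = 14.730° = 0.25708700 rad
x = r_b·(cos φ + φ·sin φ) = 91.890248·(0.96713475 + 0.25708700·0.25426437) = 94.876940
y = r_b·(sin φ − φ·cos φ) = 91.890248·(0.25426437 − 0.25708700·0.96713475) = 0.517030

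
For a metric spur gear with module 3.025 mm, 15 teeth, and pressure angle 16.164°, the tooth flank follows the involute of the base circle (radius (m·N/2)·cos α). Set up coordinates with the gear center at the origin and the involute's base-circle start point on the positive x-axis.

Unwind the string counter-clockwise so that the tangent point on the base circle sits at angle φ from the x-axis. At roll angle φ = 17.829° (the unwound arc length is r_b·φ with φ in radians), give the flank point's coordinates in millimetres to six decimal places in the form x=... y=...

pitch radius r_p = m·N/2 = 3.025·15/2 = 22.687500
base radius r_b = r_p·cos α = 22.687500·cos 16.164° = 21.790636
roll angle φ = 17.829° = 0.31117475 rad
x = r_b·(cos φ + φ·sin φ) = 21.790636·(0.95197454 + 0.31117475·0.30617718) = 22.820225
y = r_b·(sin φ − φ·cos φ) = 21.790636·(0.30617718 − 0.31117475·0.95197454) = 0.216746

x=22.820225 y=0.216746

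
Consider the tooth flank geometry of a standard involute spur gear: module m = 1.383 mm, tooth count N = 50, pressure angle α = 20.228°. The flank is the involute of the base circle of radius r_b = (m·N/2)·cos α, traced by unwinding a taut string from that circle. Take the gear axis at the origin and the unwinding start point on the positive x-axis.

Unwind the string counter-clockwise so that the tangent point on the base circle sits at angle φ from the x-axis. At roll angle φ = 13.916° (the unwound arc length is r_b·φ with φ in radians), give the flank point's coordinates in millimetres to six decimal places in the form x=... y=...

pitch radius r_p = m·N/2 = 1.383·50/2 = 34.575000
base radius r_b = r_p·cos α = 34.575000·cos 20.228° = 32.442558
roll angle φ = 13.916° = 0.24288002 rad
x = r_b·(cos φ + φ·sin φ) = 32.442558·(0.97064936 + 0.24288002·0.24049911) = 33.385397
y = r_b·(sin φ − φ·cos φ) = 32.442558·(0.24049911 − 0.24288002·0.97064936) = 0.154030

x=33.385397 y=0.154030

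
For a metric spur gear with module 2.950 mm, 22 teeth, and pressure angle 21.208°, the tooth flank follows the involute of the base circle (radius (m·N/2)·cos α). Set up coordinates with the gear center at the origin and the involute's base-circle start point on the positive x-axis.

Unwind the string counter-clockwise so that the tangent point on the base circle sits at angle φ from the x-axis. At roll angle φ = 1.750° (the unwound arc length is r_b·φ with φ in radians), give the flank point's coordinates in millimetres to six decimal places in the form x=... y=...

pitch radius r_p = m·N/2 = 2.950·22/2 = 32.450000
base radius r_b = r_p·cos α = 32.450000·cos 21.208° = 30.252269
roll angle φ = 1.750° = 0.03054326 rad
x = r_b·(cos φ + φ·sin φ) = 30.252269·(0.99953359 + 0.03054326·0.03053851) = 30.266376
y = r_b·(sin φ − φ·cos φ) = 30.252269·(0.03053851 − 0.03054326·0.99953359) = 0.000287

x=30.266376 y=0.000287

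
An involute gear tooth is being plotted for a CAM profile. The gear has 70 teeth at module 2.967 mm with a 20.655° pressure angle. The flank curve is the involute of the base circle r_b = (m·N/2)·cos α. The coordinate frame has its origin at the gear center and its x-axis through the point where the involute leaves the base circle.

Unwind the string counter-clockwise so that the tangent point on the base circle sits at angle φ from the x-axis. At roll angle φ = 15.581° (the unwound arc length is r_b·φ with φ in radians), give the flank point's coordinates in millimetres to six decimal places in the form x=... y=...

pitch radius r_p = m·N/2 = 2.967·70/2 = 103.845000
base radius r_b = r_p·cos α = 103.845000·cos 20.655° = 97.169985
roll angle φ = 15.581° = 0.27193975 rad
x = r_b·(cos φ + φ·sin φ) = 97.169985·(0.96325169 + 0.27193975·0.26860041) = 100.696752
y = r_b·(sin φ − φ·cos φ) = 97.169985·(0.26860041 − 0.27193975·0.96325169) = 0.646568

x=100.696752 y=0.646568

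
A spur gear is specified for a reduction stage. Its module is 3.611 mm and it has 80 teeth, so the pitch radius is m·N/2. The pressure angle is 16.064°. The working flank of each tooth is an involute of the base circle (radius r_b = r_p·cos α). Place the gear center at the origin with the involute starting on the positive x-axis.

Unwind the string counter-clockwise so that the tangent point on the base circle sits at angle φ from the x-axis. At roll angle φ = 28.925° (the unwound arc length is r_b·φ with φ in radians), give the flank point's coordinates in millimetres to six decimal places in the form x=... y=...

pitch radius r_p = m·N/2 = 3.611·80/2 = 144.440000
base radius r_b = r_p·cos α = 144.440000·cos 16.064° = 138.800081
roll angle φ = 28.925° = 0.50483649 rad
x = r_b·(cos φ + φ·sin φ) = 138.800081·(0.87525357 + 0.50483649·0.48366433) = 155.376277
y = r_b·(sin φ − φ·cos φ) = 138.800081·(0.48366433 − 0.50483649·0.87525357) = 5.802453

x=155.376277 y=5.802453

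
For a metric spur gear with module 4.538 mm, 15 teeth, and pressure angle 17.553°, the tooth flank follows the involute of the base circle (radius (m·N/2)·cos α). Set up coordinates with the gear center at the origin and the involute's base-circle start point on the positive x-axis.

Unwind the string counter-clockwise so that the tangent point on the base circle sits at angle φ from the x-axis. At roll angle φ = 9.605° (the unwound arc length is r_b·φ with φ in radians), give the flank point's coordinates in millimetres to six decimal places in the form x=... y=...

x=32.903049 y=0.050816

pitch radius r_p = m·N/2 = 4.538·15/2 = 34.035000
base radius r_b = r_p·cos α = 34.035000·cos 17.553° = 32.450275
roll angle φ = 9.605° = 0.16763887 rad
x = r_b·(cos φ + φ·sin φ) = 32.450275·(0.98598148 + 0.16763887·0.16685479) = 32.903049
y = r_b·(sin φ − φ·cos φ) = 32.450275·(0.16685479 − 0.16763887·0.98598148) = 0.050816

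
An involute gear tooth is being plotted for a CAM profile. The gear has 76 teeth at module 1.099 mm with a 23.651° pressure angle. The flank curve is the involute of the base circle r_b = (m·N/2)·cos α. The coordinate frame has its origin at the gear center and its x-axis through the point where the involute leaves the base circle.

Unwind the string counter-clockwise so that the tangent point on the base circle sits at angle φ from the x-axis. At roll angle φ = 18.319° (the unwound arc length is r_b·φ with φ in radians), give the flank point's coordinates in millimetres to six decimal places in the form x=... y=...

pitch radius r_p = m·N/2 = 1.099·76/2 = 41.762000
base radius r_b = r_p·cos α = 41.762000·cos 23.651° = 38.254243
roll angle φ = 18.319° = 0.31972687 rad
x = r_b·(cos φ + φ·sin φ) = 38.254243·(0.94932130 + 0.31972687·0.31430728) = 40.159831
y = r_b·(sin φ − φ·cos φ) = 38.254243·(0.31430728 − 0.31972687·0.94932130) = 0.412524

x=40.159831 y=0.412524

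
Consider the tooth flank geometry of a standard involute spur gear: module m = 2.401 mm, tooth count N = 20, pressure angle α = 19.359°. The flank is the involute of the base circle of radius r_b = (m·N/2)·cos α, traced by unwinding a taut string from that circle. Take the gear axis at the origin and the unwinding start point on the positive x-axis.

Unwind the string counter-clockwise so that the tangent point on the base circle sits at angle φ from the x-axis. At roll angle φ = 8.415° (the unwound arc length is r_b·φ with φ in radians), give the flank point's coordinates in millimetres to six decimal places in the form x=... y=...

pitch radius r_p = m·N/2 = 2.401·20/2 = 24.010000
base radius r_b = r_p·cos α = 24.010000·cos 19.359° = 22.652477
roll angle φ = 8.415° = 0.14686946 rad
x = r_b·(cos φ + φ·sin φ) = 22.652477·(0.98923405 + 0.14686946·0.14634201) = 22.895475
y = r_b·(sin φ − φ·cos φ) = 22.652477·(0.14634201 − 0.14686946·0.98923405) = 0.023870

x=22.895475 y=0.023870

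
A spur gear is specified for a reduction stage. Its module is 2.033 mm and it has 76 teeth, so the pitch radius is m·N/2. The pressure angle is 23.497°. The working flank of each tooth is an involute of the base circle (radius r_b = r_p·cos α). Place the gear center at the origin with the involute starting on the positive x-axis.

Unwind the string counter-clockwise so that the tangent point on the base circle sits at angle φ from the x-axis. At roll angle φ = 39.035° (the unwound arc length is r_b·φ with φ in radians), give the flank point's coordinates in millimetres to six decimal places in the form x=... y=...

pitch radius r_p = m·N/2 = 2.033·76/2 = 77.254000
base radius r_b = r_p·cos α = 77.254000·cos 23.497° = 70.848172
roll angle φ = 39.035° = 0.68128927 rad
x = r_b·(cos φ + φ·sin φ) = 70.848172·(0.77676139 + 0.68128927·0.62979501) = 85.431132
y = r_b·(sin φ − φ·cos φ) = 70.848172·(0.62979501 − 0.68128927·0.77676139) = 7.127029

x=85.431132 y=7.127029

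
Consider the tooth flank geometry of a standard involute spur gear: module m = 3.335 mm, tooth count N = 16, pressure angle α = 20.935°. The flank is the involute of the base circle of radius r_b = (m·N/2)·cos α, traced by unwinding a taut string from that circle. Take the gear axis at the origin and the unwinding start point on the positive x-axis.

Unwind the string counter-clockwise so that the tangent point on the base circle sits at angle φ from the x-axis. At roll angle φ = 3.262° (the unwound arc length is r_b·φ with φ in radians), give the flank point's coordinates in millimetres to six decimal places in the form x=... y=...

x=24.959109 y=0.001532

pitch radius r_p = m·N/2 = 3.335·16/2 = 26.680000
base radius r_b = r_p·cos α = 26.680000·cos 20.935° = 24.918757
roll angle φ = 3.262° = 0.05693264 rad
x = r_b·(cos φ + φ·sin φ) = 24.918757·(0.99837977 + 0.05693264·0.05690189) = 24.959109
y = r_b·(sin φ − φ·cos φ) = 24.918757·(0.05690189 − 0.05693264·0.99837977) = 0.001532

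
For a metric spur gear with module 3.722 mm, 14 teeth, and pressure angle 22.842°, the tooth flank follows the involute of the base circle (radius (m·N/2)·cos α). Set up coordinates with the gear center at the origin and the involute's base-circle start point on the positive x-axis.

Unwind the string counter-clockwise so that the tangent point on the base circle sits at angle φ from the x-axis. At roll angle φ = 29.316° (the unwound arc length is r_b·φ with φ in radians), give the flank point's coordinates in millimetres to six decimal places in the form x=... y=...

pitch radius r_p = m·N/2 = 3.722·14/2 = 26.054000
base radius r_b = r_p·cos α = 26.054000·cos 22.842° = 24.010815
roll angle φ = 29.316° = 0.51166072 rad
x = r_b·(cos φ + φ·sin φ) = 24.010815·(0.87193258 + 0.51166072·0.48962596) = 26.951058
y = r_b·(sin φ − φ·cos φ) = 24.010815·(0.48962596 − 0.51166072·0.87193258) = 1.044286

x=26.951058 y=1.044286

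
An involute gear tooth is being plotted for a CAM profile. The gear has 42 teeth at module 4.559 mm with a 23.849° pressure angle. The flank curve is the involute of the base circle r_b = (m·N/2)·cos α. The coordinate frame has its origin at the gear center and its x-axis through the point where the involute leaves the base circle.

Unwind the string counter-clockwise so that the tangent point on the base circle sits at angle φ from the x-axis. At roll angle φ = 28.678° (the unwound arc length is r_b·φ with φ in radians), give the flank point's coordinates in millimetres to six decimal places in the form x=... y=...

x=97.855328 y=3.569150

pitch radius r_p = m·N/2 = 4.559·42/2 = 95.739000
base radius r_b = r_p·cos α = 95.739000·cos 23.849° = 87.564251
roll angle φ = 28.678° = 0.50052552 rad
x = r_b·(cos φ + φ·sin φ) = 87.564251·(0.87733049 + 0.50052552·0.47988666) = 97.855328
y = r_b·(sin φ − φ·cos φ) = 87.564251·(0.47988666 − 0.50052552·0.87733049) = 3.569150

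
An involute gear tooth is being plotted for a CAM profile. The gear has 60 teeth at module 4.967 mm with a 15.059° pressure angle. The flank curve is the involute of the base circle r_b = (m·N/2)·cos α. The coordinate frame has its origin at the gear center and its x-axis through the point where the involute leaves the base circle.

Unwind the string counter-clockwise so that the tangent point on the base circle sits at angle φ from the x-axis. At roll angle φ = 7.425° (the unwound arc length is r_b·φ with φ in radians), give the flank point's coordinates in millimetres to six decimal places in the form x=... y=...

pitch radius r_p = m·N/2 = 4.967·60/2 = 149.010000
base radius r_b = r_p·cos α = 149.010000·cos 15.059° = 143.892817
roll angle φ = 7.425° = 0.12959070 rad
x = r_b·(cos φ + φ·sin φ) = 143.892817·(0.99161487 + 0.12959070·0.12922828) = 145.095999
y = r_b·(sin φ − φ·cos φ) = 143.892817·(0.12922828 − 0.12959070·0.99161487) = 0.104210

x=145.095999 y=0.104210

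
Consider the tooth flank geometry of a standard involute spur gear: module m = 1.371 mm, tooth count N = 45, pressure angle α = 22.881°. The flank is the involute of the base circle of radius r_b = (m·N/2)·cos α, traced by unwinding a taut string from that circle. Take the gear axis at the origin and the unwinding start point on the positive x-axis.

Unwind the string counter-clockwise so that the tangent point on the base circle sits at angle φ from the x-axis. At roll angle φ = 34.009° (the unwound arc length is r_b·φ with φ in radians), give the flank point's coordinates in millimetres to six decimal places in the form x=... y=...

pitch radius r_p = m·N/2 = 1.371·45/2 = 30.847500
base radius r_b = r_p·cos α = 30.847500·cos 22.881° = 28.420246
roll angle φ = 34.009° = 0.59356903 rad
x = r_b·(cos φ + φ·sin φ) = 28.420246·(0.82894972 + 0.59356903·0.55932312) = 32.994388
y = r_b·(sin φ − φ·cos φ) = 28.420246·(0.55932312 − 0.59356903·0.82894972) = 1.912235

x=32.994388 y=1.912235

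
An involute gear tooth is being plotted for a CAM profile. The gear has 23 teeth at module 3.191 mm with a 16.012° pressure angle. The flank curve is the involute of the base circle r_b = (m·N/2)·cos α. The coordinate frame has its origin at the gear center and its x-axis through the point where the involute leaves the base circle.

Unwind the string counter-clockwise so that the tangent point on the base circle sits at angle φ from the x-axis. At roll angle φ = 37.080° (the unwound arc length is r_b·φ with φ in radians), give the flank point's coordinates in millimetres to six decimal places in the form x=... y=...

x=41.903800 y=3.055418

pitch radius r_p = m·N/2 = 3.191·23/2 = 36.696500
base radius r_b = r_p·cos α = 36.696500·cos 16.012° = 35.272821
roll angle φ = 37.080° = 0.64716809 rad
x = r_b·(cos φ + φ·sin φ) = 35.272821·(0.79779444 + 0.64716809·0.60292954) = 41.903800
y = r_b·(sin φ − φ·cos φ) = 35.272821·(0.60292954 − 0.64716809·0.79779444) = 3.055418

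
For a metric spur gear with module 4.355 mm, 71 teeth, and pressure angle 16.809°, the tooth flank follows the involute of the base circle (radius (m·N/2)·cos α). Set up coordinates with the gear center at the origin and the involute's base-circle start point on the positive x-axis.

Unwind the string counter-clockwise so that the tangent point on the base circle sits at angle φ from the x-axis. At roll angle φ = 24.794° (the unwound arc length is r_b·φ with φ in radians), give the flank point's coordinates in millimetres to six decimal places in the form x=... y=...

x=161.212011 y=3.923277

pitch radius r_p = m·N/2 = 4.355·71/2 = 154.602500
base radius r_b = r_p·cos α = 154.602500·cos 16.809° = 147.996967
roll angle φ = 24.794° = 0.43273693 rad
x = r_b·(cos φ + φ·sin φ) = 147.996967·(0.90782140 + 0.43273693·0.41935702) = 161.212011
y = r_b·(sin φ − φ·cos φ) = 147.996967·(0.41935702 − 0.43273693·0.90782140) = 3.923277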